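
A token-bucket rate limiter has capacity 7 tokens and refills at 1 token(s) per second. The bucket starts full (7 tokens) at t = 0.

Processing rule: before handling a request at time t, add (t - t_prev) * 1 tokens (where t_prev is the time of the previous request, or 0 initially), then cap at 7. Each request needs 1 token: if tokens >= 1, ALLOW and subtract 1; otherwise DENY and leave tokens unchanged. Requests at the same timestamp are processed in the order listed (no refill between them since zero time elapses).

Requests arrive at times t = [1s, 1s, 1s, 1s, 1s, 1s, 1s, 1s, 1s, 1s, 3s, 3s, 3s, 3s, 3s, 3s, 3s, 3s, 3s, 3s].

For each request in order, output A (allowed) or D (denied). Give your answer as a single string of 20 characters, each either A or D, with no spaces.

Answer: AAAAAAADDDAADDDDDDDD

Derivation:
Simulating step by step:
  req#1 t=1s: ALLOW
  req#2 t=1s: ALLOW
  req#3 t=1s: ALLOW
  req#4 t=1s: ALLOW
  req#5 t=1s: ALLOW
  req#6 t=1s: ALLOW
  req#7 t=1s: ALLOW
  req#8 t=1s: DENY
  req#9 t=1s: DENY
  req#10 t=1s: DENY
  req#11 t=3s: ALLOW
  req#12 t=3s: ALLOW
  req#13 t=3s: DENY
  req#14 t=3s: DENY
  req#15 t=3s: DENY
  req#16 t=3s: DENY
  req#17 t=3s: DENY
  req#18 t=3s: DENY
  req#19 t=3s: DENY
  req#20 t=3s: DENY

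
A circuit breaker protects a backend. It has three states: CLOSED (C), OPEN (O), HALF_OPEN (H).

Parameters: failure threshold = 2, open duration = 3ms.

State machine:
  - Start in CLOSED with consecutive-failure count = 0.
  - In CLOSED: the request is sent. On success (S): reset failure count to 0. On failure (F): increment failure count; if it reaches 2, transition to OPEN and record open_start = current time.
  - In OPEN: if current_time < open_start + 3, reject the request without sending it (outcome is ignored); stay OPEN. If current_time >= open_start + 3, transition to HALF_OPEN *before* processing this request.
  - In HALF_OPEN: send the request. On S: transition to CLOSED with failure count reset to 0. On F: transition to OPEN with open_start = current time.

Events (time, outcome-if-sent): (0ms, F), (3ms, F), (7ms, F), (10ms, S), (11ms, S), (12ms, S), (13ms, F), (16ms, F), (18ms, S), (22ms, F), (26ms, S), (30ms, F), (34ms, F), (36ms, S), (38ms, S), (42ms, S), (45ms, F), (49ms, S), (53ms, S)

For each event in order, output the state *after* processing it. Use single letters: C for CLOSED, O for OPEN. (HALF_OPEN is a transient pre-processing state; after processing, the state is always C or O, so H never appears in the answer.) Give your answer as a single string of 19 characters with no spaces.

State after each event:
  event#1 t=0ms outcome=F: state=CLOSED
  event#2 t=3ms outcome=F: state=OPEN
  event#3 t=7ms outcome=F: state=OPEN
  event#4 t=10ms outcome=S: state=CLOSED
  event#5 t=11ms outcome=S: state=CLOSED
  event#6 t=12ms outcome=S: state=CLOSED
  event#7 t=13ms outcome=F: state=CLOSED
  event#8 t=16ms outcome=F: state=OPEN
  event#9 t=18ms outcome=S: state=OPEN
  event#10 t=22ms outcome=F: state=OPEN
  event#11 t=26ms outcome=S: state=CLOSED
  event#12 t=30ms outcome=F: state=CLOSED
  event#13 t=34ms outcome=F: state=OPEN
  event#14 t=36ms outcome=S: state=OPEN
  event#15 t=38ms outcome=S: state=CLOSED
  event#16 t=42ms outcome=S: state=CLOSED
  event#17 t=45ms outcome=F: state=CLOSED
  event#18 t=49ms outcome=S: state=CLOSED
  event#19 t=53ms outcome=S: state=CLOSED

Answer: COOCCCCOOOCCOOCCCCC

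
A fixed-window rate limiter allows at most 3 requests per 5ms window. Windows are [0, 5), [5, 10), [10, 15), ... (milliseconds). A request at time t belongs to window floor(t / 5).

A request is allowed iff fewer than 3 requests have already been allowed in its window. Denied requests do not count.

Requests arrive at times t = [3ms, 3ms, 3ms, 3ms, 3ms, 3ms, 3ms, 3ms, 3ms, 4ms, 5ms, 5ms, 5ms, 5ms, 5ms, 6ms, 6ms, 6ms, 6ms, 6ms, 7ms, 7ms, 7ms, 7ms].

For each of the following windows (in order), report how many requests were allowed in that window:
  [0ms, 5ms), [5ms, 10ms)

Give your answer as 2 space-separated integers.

Answer: 3 3

Derivation:
Processing requests:
  req#1 t=3ms (window 0): ALLOW
  req#2 t=3ms (window 0): ALLOW
  req#3 t=3ms (window 0): ALLOW
  req#4 t=3ms (window 0): DENY
  req#5 t=3ms (window 0): DENY
  req#6 t=3ms (window 0): DENY
  req#7 t=3ms (window 0): DENY
  req#8 t=3ms (window 0): DENY
  req#9 t=3ms (window 0): DENY
  req#10 t=4ms (window 0): DENY
  req#11 t=5ms (window 1): ALLOW
  req#12 t=5ms (window 1): ALLOW
  req#13 t=5ms (window 1): ALLOW
  req#14 t=5ms (window 1): DENY
  req#15 t=5ms (window 1): DENY
  req#16 t=6ms (window 1): DENY
  req#17 t=6ms (window 1): DENY
  req#18 t=6ms (window 1): DENY
  req#19 t=6ms (window 1): DENY
  req#20 t=6ms (window 1): DENY
  req#21 t=7ms (window 1): DENY
  req#22 t=7ms (window 1): DENY
  req#23 t=7ms (window 1): DENY
  req#24 t=7ms (window 1): DENY

Allowed counts by window: 3 3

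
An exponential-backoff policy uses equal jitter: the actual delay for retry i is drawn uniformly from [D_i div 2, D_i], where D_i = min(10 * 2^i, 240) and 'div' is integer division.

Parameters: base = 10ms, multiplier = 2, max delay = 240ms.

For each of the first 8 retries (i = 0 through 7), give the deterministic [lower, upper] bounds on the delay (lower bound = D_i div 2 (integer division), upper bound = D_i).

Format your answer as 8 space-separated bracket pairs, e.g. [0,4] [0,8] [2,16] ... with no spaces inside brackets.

Answer: [5,10] [10,20] [20,40] [40,80] [80,160] [120,240] [120,240] [120,240]

Derivation:
Computing bounds per retry:
  i=0: D_i=min(10*2^0,240)=10, bounds=[5,10]
  i=1: D_i=min(10*2^1,240)=20, bounds=[10,20]
  i=2: D_i=min(10*2^2,240)=40, bounds=[20,40]
  i=3: D_i=min(10*2^3,240)=80, bounds=[40,80]
  i=4: D_i=min(10*2^4,240)=160, bounds=[80,160]
  i=5: D_i=min(10*2^5,240)=240, bounds=[120,240]
  i=6: D_i=min(10*2^6,240)=240, bounds=[120,240]
  i=7: D_i=min(10*2^7,240)=240, bounds=[120,240]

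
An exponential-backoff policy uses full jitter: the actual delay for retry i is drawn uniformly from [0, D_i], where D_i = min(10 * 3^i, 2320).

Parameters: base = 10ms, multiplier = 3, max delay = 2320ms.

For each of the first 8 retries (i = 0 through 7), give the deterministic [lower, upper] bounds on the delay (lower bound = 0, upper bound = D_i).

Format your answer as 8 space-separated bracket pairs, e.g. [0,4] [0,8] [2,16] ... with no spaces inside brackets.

Answer: [0,10] [0,30] [0,90] [0,270] [0,810] [0,2320] [0,2320] [0,2320]

Derivation:
Computing bounds per retry:
  i=0: D_i=min(10*3^0,2320)=10, bounds=[0,10]
  i=1: D_i=min(10*3^1,2320)=30, bounds=[0,30]
  i=2: D_i=min(10*3^2,2320)=90, bounds=[0,90]
  i=3: D_i=min(10*3^3,2320)=270, bounds=[0,270]
  i=4: D_i=min(10*3^4,2320)=810, bounds=[0,810]
  i=5: D_i=min(10*3^5,2320)=2320, bounds=[0,2320]
  i=6: D_i=min(10*3^6,2320)=2320, bounds=[0,2320]
  i=7: D_i=min(10*3^7,2320)=2320, bounds=[0,2320]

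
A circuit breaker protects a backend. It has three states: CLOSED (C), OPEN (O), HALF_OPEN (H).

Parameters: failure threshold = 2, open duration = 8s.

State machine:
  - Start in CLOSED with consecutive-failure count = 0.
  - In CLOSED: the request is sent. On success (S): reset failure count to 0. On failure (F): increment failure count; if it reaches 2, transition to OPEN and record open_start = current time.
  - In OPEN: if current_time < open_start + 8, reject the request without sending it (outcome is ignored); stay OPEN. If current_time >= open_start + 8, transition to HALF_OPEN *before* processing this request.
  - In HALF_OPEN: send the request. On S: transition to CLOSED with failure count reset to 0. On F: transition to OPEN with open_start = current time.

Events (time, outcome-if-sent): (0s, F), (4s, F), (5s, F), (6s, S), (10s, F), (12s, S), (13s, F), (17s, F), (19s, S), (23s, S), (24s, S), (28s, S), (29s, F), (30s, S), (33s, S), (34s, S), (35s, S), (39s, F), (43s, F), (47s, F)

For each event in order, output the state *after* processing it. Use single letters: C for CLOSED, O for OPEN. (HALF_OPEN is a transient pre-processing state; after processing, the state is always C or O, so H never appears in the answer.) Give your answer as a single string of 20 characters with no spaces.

State after each event:
  event#1 t=0s outcome=F: state=CLOSED
  event#2 t=4s outcome=F: state=OPEN
  event#3 t=5s outcome=F: state=OPEN
  event#4 t=6s outcome=S: state=OPEN
  event#5 t=10s outcome=F: state=OPEN
  event#6 t=12s outcome=S: state=CLOSED
  event#7 t=13s outcome=F: state=CLOSED
  event#8 t=17s outcome=F: state=OPEN
  event#9 t=19s outcome=S: state=OPEN
  event#10 t=23s outcome=S: state=OPEN
  event#11 t=24s outcome=S: state=OPEN
  event#12 t=28s outcome=S: state=CLOSED
  event#13 t=29s outcome=F: state=CLOSED
  event#14 t=30s outcome=S: state=CLOSED
  event#15 t=33s outcome=S: state=CLOSED
  event#16 t=34s outcome=S: state=CLOSED
  event#17 t=35s outcome=S: state=CLOSED
  event#18 t=39s outcome=F: state=CLOSED
  event#19 t=43s outcome=F: state=OPEN
  event#20 t=47s outcome=F: state=OPEN

Answer: COOOOCCOOOOCCCCCCCOO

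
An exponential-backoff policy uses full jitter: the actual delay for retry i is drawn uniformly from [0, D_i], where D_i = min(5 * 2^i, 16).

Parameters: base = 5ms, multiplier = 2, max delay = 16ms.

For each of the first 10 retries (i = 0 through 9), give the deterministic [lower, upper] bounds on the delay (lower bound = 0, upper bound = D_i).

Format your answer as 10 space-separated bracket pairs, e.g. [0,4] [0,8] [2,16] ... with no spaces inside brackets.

Computing bounds per retry:
  i=0: D_i=min(5*2^0,16)=5, bounds=[0,5]
  i=1: D_i=min(5*2^1,16)=10, bounds=[0,10]
  i=2: D_i=min(5*2^2,16)=16, bounds=[0,16]
  i=3: D_i=min(5*2^3,16)=16, bounds=[0,16]
  i=4: D_i=min(5*2^4,16)=16, bounds=[0,16]
  i=5: D_i=min(5*2^5,16)=16, bounds=[0,16]
  i=6: D_i=min(5*2^6,16)=16, bounds=[0,16]
  i=7: D_i=min(5*2^7,16)=16, bounds=[0,16]
  i=8: D_i=min(5*2^8,16)=16, bounds=[0,16]
  i=9: D_i=min(5*2^9,16)=16, bounds=[0,16]

Answer: [0,5] [0,10] [0,16] [0,16] [0,16] [0,16] [0,16] [0,16] [0,16] [0,16]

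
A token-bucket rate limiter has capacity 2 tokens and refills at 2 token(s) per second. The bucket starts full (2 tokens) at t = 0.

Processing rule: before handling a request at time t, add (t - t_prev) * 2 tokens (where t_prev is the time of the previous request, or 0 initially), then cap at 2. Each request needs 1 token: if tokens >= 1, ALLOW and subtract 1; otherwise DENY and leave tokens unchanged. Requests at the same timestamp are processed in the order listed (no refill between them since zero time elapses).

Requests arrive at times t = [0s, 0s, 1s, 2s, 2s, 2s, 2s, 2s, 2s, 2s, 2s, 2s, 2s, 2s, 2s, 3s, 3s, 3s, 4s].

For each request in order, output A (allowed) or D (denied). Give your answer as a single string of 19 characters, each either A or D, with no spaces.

Answer: AAAAADDDDDDDDDDAADA

Derivation:
Simulating step by step:
  req#1 t=0s: ALLOW
  req#2 t=0s: ALLOW
  req#3 t=1s: ALLOW
  req#4 t=2s: ALLOW
  req#5 t=2s: ALLOW
  req#6 t=2s: DENY
  req#7 t=2s: DENY
  req#8 t=2s: DENY
  req#9 t=2s: DENY
  req#10 t=2s: DENY
  req#11 t=2s: DENY
  req#12 t=2s: DENY
  req#13 t=2s: DENY
  req#14 t=2s: DENY
  req#15 t=2s: DENY
  req#16 t=3s: ALLOW
  req#17 t=3s: ALLOW
  req#18 t=3s: DENY
  req#19 t=4s: ALLOW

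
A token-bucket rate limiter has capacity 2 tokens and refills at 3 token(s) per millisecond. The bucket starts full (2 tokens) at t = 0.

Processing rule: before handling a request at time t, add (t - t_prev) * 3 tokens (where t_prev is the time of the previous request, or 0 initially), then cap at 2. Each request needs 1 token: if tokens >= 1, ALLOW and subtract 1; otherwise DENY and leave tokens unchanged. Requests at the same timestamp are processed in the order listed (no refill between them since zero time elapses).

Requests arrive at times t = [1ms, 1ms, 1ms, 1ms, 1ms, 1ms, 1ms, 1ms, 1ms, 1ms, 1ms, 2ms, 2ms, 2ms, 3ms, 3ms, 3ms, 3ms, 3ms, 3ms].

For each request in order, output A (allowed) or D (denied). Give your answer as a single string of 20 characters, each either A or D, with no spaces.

Answer: AADDDDDDDDDAADAADDDD

Derivation:
Simulating step by step:
  req#1 t=1ms: ALLOW
  req#2 t=1ms: ALLOW
  req#3 t=1ms: DENY
  req#4 t=1ms: DENY
  req#5 t=1ms: DENY
  req#6 t=1ms: DENY
  req#7 t=1ms: DENY
  req#8 t=1ms: DENY
  req#9 t=1ms: DENY
  req#10 t=1ms: DENY
  req#11 t=1ms: DENY
  req#12 t=2ms: ALLOW
  req#13 t=2ms: ALLOW
  req#14 t=2ms: DENY
  req#15 t=3ms: ALLOW
  req#16 t=3ms: ALLOW
  req#17 t=3ms: DENY
  req#18 t=3ms: DENY
  req#19 t=3ms: DENY
  req#20 t=3ms: DENY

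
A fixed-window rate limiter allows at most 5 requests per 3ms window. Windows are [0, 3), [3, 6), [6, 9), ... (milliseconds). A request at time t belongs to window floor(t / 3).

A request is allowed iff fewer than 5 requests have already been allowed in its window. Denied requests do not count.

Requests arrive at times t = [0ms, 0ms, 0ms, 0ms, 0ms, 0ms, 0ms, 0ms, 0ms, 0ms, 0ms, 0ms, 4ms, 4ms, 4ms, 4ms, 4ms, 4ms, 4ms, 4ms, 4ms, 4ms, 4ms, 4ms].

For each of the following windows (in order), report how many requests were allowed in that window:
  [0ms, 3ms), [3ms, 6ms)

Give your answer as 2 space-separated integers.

Answer: 5 5

Derivation:
Processing requests:
  req#1 t=0ms (window 0): ALLOW
  req#2 t=0ms (window 0): ALLOW
  req#3 t=0ms (window 0): ALLOW
  req#4 t=0ms (window 0): ALLOW
  req#5 t=0ms (window 0): ALLOW
  req#6 t=0ms (window 0): DENY
  req#7 t=0ms (window 0): DENY
  req#8 t=0ms (window 0): DENY
  req#9 t=0ms (window 0): DENY
  req#10 t=0ms (window 0): DENY
  req#11 t=0ms (window 0): DENY
  req#12 t=0ms (window 0): DENY
  req#13 t=4ms (window 1): ALLOW
  req#14 t=4ms (window 1): ALLOW
  req#15 t=4ms (window 1): ALLOW
  req#16 t=4ms (window 1): ALLOW
  req#17 t=4ms (window 1): ALLOW
  req#18 t=4ms (window 1): DENY
  req#19 t=4ms (window 1): DENY
  req#20 t=4ms (window 1): DENY
  req#21 t=4ms (window 1): DENY
  req#22 t=4ms (window 1): DENY
  req#23 t=4ms (window 1): DENY
  req#24 t=4ms (window 1): DENY

Allowed counts by window: 5 5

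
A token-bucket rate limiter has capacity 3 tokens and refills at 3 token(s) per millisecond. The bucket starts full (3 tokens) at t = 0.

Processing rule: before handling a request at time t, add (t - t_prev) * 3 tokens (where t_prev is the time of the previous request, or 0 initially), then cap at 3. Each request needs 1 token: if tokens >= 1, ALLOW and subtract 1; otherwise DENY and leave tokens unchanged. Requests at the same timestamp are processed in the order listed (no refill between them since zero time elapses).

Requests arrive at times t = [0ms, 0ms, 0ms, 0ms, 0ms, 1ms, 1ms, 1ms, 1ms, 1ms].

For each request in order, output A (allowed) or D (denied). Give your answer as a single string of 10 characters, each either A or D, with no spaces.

Simulating step by step:
  req#1 t=0ms: ALLOW
  req#2 t=0ms: ALLOW
  req#3 t=0ms: ALLOW
  req#4 t=0ms: DENY
  req#5 t=0ms: DENY
  req#6 t=1ms: ALLOW
  req#7 t=1ms: ALLOW
  req#8 t=1ms: ALLOW
  req#9 t=1ms: DENY
  req#10 t=1ms: DENY

Answer: AAADDAAADD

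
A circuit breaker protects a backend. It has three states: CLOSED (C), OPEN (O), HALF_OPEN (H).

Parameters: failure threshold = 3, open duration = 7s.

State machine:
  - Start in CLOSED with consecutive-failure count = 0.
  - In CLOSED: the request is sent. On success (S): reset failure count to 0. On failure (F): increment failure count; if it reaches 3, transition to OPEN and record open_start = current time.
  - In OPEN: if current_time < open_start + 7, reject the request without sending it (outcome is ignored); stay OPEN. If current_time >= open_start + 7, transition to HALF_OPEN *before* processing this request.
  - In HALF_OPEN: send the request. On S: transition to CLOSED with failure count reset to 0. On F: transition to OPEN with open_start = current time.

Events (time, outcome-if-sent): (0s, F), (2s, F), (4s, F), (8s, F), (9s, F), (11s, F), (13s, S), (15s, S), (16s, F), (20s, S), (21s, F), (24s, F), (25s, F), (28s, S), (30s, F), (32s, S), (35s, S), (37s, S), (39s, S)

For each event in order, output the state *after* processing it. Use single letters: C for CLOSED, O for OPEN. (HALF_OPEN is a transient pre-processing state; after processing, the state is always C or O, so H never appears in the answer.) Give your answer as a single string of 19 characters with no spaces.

Answer: CCOOOOOOOCCCOOOCCCC

Derivation:
State after each event:
  event#1 t=0s outcome=F: state=CLOSED
  event#2 t=2s outcome=F: state=CLOSED
  event#3 t=4s outcome=F: state=OPEN
  event#4 t=8s outcome=F: state=OPEN
  event#5 t=9s outcome=F: state=OPEN
  event#6 t=11s outcome=F: state=OPEN
  event#7 t=13s outcome=S: state=OPEN
  event#8 t=15s outcome=S: state=OPEN
  event#9 t=16s outcome=F: state=OPEN
  event#10 t=20s outcome=S: state=CLOSED
  event#11 t=21s outcome=F: state=CLOSED
  event#12 t=24s outcome=F: state=CLOSED
  event#13 t=25s outcome=F: state=OPEN
  event#14 t=28s outcome=S: state=OPEN
  event#15 t=30s outcome=F: state=OPEN
  event#16 t=32s outcome=S: state=CLOSED
  event#17 t=35s outcome=S: state=CLOSED
  event#18 t=37s outcome=S: state=CLOSED
  event#19 t=39s outcome=S: state=CLOSED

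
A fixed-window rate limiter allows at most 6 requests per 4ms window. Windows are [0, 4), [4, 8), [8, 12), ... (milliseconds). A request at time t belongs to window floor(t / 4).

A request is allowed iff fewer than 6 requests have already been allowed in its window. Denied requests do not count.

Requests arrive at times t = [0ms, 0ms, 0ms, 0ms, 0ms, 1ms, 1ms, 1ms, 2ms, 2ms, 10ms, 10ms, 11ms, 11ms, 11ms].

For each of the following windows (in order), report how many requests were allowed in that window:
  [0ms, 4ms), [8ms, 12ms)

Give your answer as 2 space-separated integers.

Answer: 6 5

Derivation:
Processing requests:
  req#1 t=0ms (window 0): ALLOW
  req#2 t=0ms (window 0): ALLOW
  req#3 t=0ms (window 0): ALLOW
  req#4 t=0ms (window 0): ALLOW
  req#5 t=0ms (window 0): ALLOW
  req#6 t=1ms (window 0): ALLOW
  req#7 t=1ms (window 0): DENY
  req#8 t=1ms (window 0): DENY
  req#9 t=2ms (window 0): DENY
  req#10 t=2ms (window 0): DENY
  req#11 t=10ms (window 2): ALLOW
  req#12 t=10ms (window 2): ALLOW
  req#13 t=11ms (window 2): ALLOW
  req#14 t=11ms (window 2): ALLOW
  req#15 t=11ms (window 2): ALLOW

Allowed counts by window: 6 5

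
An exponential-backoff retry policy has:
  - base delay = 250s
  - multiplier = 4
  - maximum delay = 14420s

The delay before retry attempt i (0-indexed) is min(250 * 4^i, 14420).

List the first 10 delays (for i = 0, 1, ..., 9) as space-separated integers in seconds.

Answer: 250 1000 4000 14420 14420 14420 14420 14420 14420 14420

Derivation:
Computing each delay:
  i=0: min(250*4^0, 14420) = 250
  i=1: min(250*4^1, 14420) = 1000
  i=2: min(250*4^2, 14420) = 4000
  i=3: min(250*4^3, 14420) = 14420
  i=4: min(250*4^4, 14420) = 14420
  i=5: min(250*4^5, 14420) = 14420
  i=6: min(250*4^6, 14420) = 14420
  i=7: min(250*4^7, 14420) = 14420
  i=8: min(250*4^8, 14420) = 14420
  i=9: min(250*4^9, 14420) = 14420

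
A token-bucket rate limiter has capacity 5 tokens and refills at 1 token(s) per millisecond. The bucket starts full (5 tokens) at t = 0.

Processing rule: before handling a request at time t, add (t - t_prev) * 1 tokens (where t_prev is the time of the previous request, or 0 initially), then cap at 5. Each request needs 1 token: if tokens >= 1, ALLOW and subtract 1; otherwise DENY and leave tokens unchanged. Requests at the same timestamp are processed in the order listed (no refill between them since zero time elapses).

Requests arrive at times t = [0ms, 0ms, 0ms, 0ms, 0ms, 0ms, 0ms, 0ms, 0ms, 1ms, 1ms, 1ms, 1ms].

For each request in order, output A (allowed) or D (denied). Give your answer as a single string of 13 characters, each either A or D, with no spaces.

Simulating step by step:
  req#1 t=0ms: ALLOW
  req#2 t=0ms: ALLOW
  req#3 t=0ms: ALLOW
  req#4 t=0ms: ALLOW
  req#5 t=0ms: ALLOW
  req#6 t=0ms: DENY
  req#7 t=0ms: DENY
  req#8 t=0ms: DENY
  req#9 t=0ms: DENY
  req#10 t=1ms: ALLOW
  req#11 t=1ms: DENY
  req#12 t=1ms: DENY
  req#13 t=1ms: DENY

Answer: AAAAADDDDADDD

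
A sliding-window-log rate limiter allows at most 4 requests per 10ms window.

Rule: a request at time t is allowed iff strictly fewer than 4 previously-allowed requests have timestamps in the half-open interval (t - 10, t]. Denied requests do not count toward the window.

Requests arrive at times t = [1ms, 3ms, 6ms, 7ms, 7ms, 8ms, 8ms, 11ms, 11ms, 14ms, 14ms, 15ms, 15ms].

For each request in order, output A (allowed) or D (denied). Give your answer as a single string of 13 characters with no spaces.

Answer: AAAADDDADADDD

Derivation:
Tracking allowed requests in the window:
  req#1 t=1ms: ALLOW
  req#2 t=3ms: ALLOW
  req#3 t=6ms: ALLOW
  req#4 t=7ms: ALLOW
  req#5 t=7ms: DENY
  req#6 t=8ms: DENY
  req#7 t=8ms: DENY
  req#8 t=11ms: ALLOW
  req#9 t=11ms: DENY
  req#10 t=14ms: ALLOW
  req#11 t=14ms: DENY
  req#12 t=15ms: DENY
  req#13 t=15ms: DENY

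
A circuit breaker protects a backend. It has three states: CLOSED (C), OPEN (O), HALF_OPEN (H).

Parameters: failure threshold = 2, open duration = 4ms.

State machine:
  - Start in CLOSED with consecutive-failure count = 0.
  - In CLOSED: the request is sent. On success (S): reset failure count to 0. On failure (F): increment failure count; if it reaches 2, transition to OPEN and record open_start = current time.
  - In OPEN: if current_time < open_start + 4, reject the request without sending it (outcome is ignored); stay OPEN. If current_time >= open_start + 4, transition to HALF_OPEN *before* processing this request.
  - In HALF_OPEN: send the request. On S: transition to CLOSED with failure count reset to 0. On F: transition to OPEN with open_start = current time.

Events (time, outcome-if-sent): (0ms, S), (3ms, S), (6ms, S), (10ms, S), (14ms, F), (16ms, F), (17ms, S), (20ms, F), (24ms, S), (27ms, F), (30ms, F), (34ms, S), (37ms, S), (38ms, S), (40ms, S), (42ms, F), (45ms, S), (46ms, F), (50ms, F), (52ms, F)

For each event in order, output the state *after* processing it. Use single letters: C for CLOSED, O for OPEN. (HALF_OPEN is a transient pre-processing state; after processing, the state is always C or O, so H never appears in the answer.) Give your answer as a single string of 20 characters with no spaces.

Answer: CCCCCOOOCCOCCCCCCCOO

Derivation:
State after each event:
  event#1 t=0ms outcome=S: state=CLOSED
  event#2 t=3ms outcome=S: state=CLOSED
  event#3 t=6ms outcome=S: state=CLOSED
  event#4 t=10ms outcome=S: state=CLOSED
  event#5 t=14ms outcome=F: state=CLOSED
  event#6 t=16ms outcome=F: state=OPEN
  event#7 t=17ms outcome=S: state=OPEN
  event#8 t=20ms outcome=F: state=OPEN
  event#9 t=24ms outcome=S: state=CLOSED
  event#10 t=27ms outcome=F: state=CLOSED
  event#11 t=30ms outcome=F: state=OPEN
  event#12 t=34ms outcome=S: state=CLOSED
  event#13 t=37ms outcome=S: state=CLOSED
  event#14 t=38ms outcome=S: state=CLOSED
  event#15 t=40ms outcome=S: state=CLOSED
  event#16 t=42ms outcome=F: state=CLOSED
  event#17 t=45ms outcome=S: state=CLOSED
  event#18 t=46ms outcome=F: state=CLOSED
  event#19 t=50ms outcome=F: state=OPEN
  event#20 t=52ms outcome=F: state=OPEN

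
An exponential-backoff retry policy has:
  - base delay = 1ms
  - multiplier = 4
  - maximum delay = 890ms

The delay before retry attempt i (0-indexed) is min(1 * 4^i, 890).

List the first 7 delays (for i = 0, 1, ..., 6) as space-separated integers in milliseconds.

Computing each delay:
  i=0: min(1*4^0, 890) = 1
  i=1: min(1*4^1, 890) = 4
  i=2: min(1*4^2, 890) = 16
  i=3: min(1*4^3, 890) = 64
  i=4: min(1*4^4, 890) = 256
  i=5: min(1*4^5, 890) = 890
  i=6: min(1*4^6, 890) = 890

Answer: 1 4 16 64 256 890 890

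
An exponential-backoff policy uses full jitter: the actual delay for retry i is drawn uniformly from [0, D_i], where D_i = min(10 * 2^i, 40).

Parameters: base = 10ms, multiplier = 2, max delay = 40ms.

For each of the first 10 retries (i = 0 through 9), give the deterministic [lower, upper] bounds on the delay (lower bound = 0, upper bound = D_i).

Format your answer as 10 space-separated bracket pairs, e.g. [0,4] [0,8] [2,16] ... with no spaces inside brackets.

Computing bounds per retry:
  i=0: D_i=min(10*2^0,40)=10, bounds=[0,10]
  i=1: D_i=min(10*2^1,40)=20, bounds=[0,20]
  i=2: D_i=min(10*2^2,40)=40, bounds=[0,40]
  i=3: D_i=min(10*2^3,40)=40, bounds=[0,40]
  i=4: D_i=min(10*2^4,40)=40, bounds=[0,40]
  i=5: D_i=min(10*2^5,40)=40, bounds=[0,40]
  i=6: D_i=min(10*2^6,40)=40, bounds=[0,40]
  i=7: D_i=min(10*2^7,40)=40, bounds=[0,40]
  i=8: D_i=min(10*2^8,40)=40, bounds=[0,40]
  i=9: D_i=min(10*2^9,40)=40, bounds=[0,40]

Answer: [0,10] [0,20] [0,40] [0,40] [0,40] [0,40] [0,40] [0,40] [0,40] [0,40]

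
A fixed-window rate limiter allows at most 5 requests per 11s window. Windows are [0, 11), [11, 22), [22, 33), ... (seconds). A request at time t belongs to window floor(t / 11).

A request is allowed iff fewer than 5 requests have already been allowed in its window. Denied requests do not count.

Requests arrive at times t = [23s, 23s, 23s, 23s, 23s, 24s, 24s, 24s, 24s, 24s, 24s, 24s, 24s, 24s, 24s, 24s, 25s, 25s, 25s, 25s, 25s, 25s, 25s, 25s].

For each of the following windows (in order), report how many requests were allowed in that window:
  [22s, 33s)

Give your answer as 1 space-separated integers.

Answer: 5

Derivation:
Processing requests:
  req#1 t=23s (window 2): ALLOW
  req#2 t=23s (window 2): ALLOW
  req#3 t=23s (window 2): ALLOW
  req#4 t=23s (window 2): ALLOW
  req#5 t=23s (window 2): ALLOW
  req#6 t=24s (window 2): DENY
  req#7 t=24s (window 2): DENY
  req#8 t=24s (window 2): DENY
  req#9 t=24s (window 2): DENY
  req#10 t=24s (window 2): DENY
  req#11 t=24s (window 2): DENY
  req#12 t=24s (window 2): DENY
  req#13 t=24s (window 2): DENY
  req#14 t=24s (window 2): DENY
  req#15 t=24s (window 2): DENY
  req#16 t=24s (window 2): DENY
  req#17 t=25s (window 2): DENY
  req#18 t=25s (window 2): DENY
  req#19 t=25s (window 2): DENY
  req#20 t=25s (window 2): DENY
  req#21 t=25s (window 2): DENY
  req#22 t=25s (window 2): DENY
  req#23 t=25s (window 2): DENY
  req#24 t=25s (window 2): DENY

Allowed counts by window: 5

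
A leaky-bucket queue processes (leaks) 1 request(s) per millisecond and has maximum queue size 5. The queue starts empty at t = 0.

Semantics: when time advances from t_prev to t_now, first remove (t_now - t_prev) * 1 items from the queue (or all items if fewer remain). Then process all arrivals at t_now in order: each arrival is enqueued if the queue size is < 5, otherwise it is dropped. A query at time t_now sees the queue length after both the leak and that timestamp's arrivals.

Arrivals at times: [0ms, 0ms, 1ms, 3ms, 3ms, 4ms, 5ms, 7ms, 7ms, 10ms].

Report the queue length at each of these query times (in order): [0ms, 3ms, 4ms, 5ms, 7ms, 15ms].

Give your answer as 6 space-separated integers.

Answer: 2 2 2 2 2 0

Derivation:
Queue lengths at query times:
  query t=0ms: backlog = 2
  query t=3ms: backlog = 2
  query t=4ms: backlog = 2
  query t=5ms: backlog = 2
  query t=7ms: backlog = 2
  query t=15ms: backlog = 0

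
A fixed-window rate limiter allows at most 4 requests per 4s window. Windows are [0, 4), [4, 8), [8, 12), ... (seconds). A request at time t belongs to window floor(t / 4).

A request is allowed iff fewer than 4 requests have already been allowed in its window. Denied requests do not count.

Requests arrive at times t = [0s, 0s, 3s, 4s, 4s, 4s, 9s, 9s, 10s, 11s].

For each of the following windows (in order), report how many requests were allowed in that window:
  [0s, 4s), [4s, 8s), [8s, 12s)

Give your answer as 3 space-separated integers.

Processing requests:
  req#1 t=0s (window 0): ALLOW
  req#2 t=0s (window 0): ALLOW
  req#3 t=3s (window 0): ALLOW
  req#4 t=4s (window 1): ALLOW
  req#5 t=4s (window 1): ALLOW
  req#6 t=4s (window 1): ALLOW
  req#7 t=9s (window 2): ALLOW
  req#8 t=9s (window 2): ALLOW
  req#9 t=10s (window 2): ALLOW
  req#10 t=11s (window 2): ALLOW

Allowed counts by window: 3 3 4

Answer: 3 3 4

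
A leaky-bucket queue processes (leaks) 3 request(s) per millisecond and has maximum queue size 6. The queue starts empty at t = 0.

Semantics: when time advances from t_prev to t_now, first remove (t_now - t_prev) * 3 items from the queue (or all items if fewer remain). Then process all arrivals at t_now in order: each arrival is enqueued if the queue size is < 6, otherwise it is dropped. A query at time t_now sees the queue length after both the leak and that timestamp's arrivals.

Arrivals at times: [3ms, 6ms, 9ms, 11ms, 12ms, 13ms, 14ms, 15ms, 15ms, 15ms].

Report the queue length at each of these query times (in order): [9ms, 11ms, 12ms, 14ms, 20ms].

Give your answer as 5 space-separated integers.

Answer: 1 1 1 1 0

Derivation:
Queue lengths at query times:
  query t=9ms: backlog = 1
  query t=11ms: backlog = 1
  query t=12ms: backlog = 1
  query t=14ms: backlog = 1
  query t=20ms: backlog = 0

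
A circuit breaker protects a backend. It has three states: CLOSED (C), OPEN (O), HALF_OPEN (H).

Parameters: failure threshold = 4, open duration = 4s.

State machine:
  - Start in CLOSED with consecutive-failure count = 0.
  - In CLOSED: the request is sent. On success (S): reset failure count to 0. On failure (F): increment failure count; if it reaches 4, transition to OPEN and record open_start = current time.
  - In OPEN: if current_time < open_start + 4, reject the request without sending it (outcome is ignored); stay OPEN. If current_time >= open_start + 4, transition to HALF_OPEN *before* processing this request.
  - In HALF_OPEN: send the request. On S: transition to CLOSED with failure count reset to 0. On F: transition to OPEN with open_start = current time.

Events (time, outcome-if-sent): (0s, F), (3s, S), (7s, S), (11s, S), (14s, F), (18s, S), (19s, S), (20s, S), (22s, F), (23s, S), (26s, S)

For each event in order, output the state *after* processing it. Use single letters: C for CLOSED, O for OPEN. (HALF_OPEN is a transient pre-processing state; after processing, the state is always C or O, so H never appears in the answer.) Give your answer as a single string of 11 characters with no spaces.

Answer: CCCCCCCCCCC

Derivation:
State after each event:
  event#1 t=0s outcome=F: state=CLOSED
  event#2 t=3s outcome=S: state=CLOSED
  event#3 t=7s outcome=S: state=CLOSED
  event#4 t=11s outcome=S: state=CLOSED
  event#5 t=14s outcome=F: state=CLOSED
  event#6 t=18s outcome=S: state=CLOSED
  event#7 t=19s outcome=S: state=CLOSED
  event#8 t=20s outcome=S: state=CLOSED
  event#9 t=22s outcome=F: state=CLOSED
  event#10 t=23s outcome=S: state=CLOSED
  event#11 t=26s outcome=S: state=CLOSED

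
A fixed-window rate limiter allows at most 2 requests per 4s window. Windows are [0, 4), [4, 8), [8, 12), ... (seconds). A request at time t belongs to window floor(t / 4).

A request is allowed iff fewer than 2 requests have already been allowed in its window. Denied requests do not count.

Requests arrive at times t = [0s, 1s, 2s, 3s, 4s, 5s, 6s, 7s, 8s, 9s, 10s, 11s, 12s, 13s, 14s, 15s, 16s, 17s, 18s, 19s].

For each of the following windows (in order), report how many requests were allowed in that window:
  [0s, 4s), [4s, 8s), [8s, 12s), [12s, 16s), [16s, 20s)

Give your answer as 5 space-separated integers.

Processing requests:
  req#1 t=0s (window 0): ALLOW
  req#2 t=1s (window 0): ALLOW
  req#3 t=2s (window 0): DENY
  req#4 t=3s (window 0): DENY
  req#5 t=4s (window 1): ALLOW
  req#6 t=5s (window 1): ALLOW
  req#7 t=6s (window 1): DENY
  req#8 t=7s (window 1): DENY
  req#9 t=8s (window 2): ALLOW
  req#10 t=9s (window 2): ALLOW
  req#11 t=10s (window 2): DENY
  req#12 t=11s (window 2): DENY
  req#13 t=12s (window 3): ALLOW
  req#14 t=13s (window 3): ALLOW
  req#15 t=14s (window 3): DENY
  req#16 t=15s (window 3): DENY
  req#17 t=16s (window 4): ALLOW
  req#18 t=17s (window 4): ALLOW
  req#19 t=18s (window 4): DENY
  req#20 t=19s (window 4): DENY

Allowed counts by window: 2 2 2 2 2

Answer: 2 2 2 2 2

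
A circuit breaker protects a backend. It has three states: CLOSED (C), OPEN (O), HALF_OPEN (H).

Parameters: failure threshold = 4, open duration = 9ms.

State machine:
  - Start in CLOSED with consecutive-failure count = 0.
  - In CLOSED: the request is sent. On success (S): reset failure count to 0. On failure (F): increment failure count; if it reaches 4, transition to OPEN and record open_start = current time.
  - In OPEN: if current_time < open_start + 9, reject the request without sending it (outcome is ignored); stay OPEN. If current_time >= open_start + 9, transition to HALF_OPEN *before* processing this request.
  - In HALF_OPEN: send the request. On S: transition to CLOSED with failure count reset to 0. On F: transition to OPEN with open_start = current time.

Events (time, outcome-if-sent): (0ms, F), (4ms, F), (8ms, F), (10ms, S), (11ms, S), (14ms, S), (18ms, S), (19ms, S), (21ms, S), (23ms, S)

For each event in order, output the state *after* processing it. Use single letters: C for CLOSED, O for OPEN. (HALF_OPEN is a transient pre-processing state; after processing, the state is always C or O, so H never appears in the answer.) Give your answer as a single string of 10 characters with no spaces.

State after each event:
  event#1 t=0ms outcome=F: state=CLOSED
  event#2 t=4ms outcome=F: state=CLOSED
  event#3 t=8ms outcome=F: state=CLOSED
  event#4 t=10ms outcome=S: state=CLOSED
  event#5 t=11ms outcome=S: state=CLOSED
  event#6 t=14ms outcome=S: state=CLOSED
  event#7 t=18ms outcome=S: state=CLOSED
  event#8 t=19ms outcome=S: state=CLOSED
  event#9 t=21ms outcome=S: state=CLOSED
  event#10 t=23ms outcome=S: state=CLOSED

Answer: CCCCCCCCCC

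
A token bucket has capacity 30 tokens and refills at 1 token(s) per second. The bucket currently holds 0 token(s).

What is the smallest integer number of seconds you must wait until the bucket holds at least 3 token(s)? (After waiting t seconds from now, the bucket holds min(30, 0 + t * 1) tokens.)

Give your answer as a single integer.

Answer: 3

Derivation:
Need 0 + t * 1 >= 3, so t >= 3/1.
Smallest integer t = ceil(3/1) = 3.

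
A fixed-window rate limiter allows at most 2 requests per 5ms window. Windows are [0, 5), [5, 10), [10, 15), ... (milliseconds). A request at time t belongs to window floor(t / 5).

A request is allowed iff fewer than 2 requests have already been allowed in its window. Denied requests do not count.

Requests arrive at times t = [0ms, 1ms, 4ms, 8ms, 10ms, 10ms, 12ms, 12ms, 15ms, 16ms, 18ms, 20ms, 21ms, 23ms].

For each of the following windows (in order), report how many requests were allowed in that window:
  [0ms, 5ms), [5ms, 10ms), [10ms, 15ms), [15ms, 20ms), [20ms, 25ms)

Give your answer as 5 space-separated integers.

Answer: 2 1 2 2 2

Derivation:
Processing requests:
  req#1 t=0ms (window 0): ALLOW
  req#2 t=1ms (window 0): ALLOW
  req#3 t=4ms (window 0): DENY
  req#4 t=8ms (window 1): ALLOW
  req#5 t=10ms (window 2): ALLOW
  req#6 t=10ms (window 2): ALLOW
  req#7 t=12ms (window 2): DENY
  req#8 t=12ms (window 2): DENY
  req#9 t=15ms (window 3): ALLOW
  req#10 t=16ms (window 3): ALLOW
  req#11 t=18ms (window 3): DENY
  req#12 t=20ms (window 4): ALLOW
  req#13 t=21ms (window 4): ALLOW
  req#14 t=23ms (window 4): DENY

Allowed counts by window: 2 1 2 2 2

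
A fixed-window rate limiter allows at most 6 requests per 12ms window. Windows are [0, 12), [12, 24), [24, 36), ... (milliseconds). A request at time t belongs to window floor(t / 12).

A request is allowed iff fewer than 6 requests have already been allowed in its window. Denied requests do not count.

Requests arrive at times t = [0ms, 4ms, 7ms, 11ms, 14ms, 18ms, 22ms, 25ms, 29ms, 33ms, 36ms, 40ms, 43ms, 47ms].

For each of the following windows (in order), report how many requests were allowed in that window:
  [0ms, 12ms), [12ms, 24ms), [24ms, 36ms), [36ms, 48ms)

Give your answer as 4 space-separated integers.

Answer: 4 3 3 4

Derivation:
Processing requests:
  req#1 t=0ms (window 0): ALLOW
  req#2 t=4ms (window 0): ALLOW
  req#3 t=7ms (window 0): ALLOW
  req#4 t=11ms (window 0): ALLOW
  req#5 t=14ms (window 1): ALLOW
  req#6 t=18ms (window 1): ALLOW
  req#7 t=22ms (window 1): ALLOW
  req#8 t=25ms (window 2): ALLOW
  req#9 t=29ms (window 2): ALLOW
  req#10 t=33ms (window 2): ALLOW
  req#11 t=36ms (window 3): ALLOW
  req#12 t=40ms (window 3): ALLOW
  req#13 t=43ms (window 3): ALLOW
  req#14 t=47ms (window 3): ALLOW

Allowed counts by window: 4 3 3 4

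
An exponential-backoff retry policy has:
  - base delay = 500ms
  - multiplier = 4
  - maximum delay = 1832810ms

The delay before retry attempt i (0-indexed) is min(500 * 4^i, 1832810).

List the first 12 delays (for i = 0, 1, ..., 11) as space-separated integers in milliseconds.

Computing each delay:
  i=0: min(500*4^0, 1832810) = 500
  i=1: min(500*4^1, 1832810) = 2000
  i=2: min(500*4^2, 1832810) = 8000
  i=3: min(500*4^3, 1832810) = 32000
  i=4: min(500*4^4, 1832810) = 128000
  i=5: min(500*4^5, 1832810) = 512000
  i=6: min(500*4^6, 1832810) = 1832810
  i=7: min(500*4^7, 1832810) = 1832810
  i=8: min(500*4^8, 1832810) = 1832810
  i=9: min(500*4^9, 1832810) = 1832810
  i=10: min(500*4^10, 1832810) = 1832810
  i=11: min(500*4^11, 1832810) = 1832810

Answer: 500 2000 8000 32000 128000 512000 1832810 1832810 1832810 1832810 1832810 1832810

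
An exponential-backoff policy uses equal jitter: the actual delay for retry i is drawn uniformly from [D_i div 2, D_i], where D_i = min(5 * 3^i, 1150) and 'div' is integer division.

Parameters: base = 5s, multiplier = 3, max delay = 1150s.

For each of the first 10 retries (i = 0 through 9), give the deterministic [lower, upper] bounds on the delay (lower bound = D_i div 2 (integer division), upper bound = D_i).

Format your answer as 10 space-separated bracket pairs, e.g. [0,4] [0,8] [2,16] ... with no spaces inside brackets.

Answer: [2,5] [7,15] [22,45] [67,135] [202,405] [575,1150] [575,1150] [575,1150] [575,1150] [575,1150]

Derivation:
Computing bounds per retry:
  i=0: D_i=min(5*3^0,1150)=5, bounds=[2,5]
  i=1: D_i=min(5*3^1,1150)=15, bounds=[7,15]
  i=2: D_i=min(5*3^2,1150)=45, bounds=[22,45]
  i=3: D_i=min(5*3^3,1150)=135, bounds=[67,135]
  i=4: D_i=min(5*3^4,1150)=405, bounds=[202,405]
  i=5: D_i=min(5*3^5,1150)=1150, bounds=[575,1150]
  i=6: D_i=min(5*3^6,1150)=1150, bounds=[575,1150]
  i=7: D_i=min(5*3^7,1150)=1150, bounds=[575,1150]
  i=8: D_i=min(5*3^8,1150)=1150, bounds=[575,1150]
  i=9: D_i=min(5*3^9,1150)=1150, bounds=[575,1150]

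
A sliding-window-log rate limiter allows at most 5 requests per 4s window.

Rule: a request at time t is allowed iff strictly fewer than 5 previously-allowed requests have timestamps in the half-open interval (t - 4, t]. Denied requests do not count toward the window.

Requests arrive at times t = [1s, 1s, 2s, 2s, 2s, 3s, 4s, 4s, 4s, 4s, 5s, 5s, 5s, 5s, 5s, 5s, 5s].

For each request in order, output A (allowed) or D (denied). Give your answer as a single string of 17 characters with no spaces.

Tracking allowed requests in the window:
  req#1 t=1s: ALLOW
  req#2 t=1s: ALLOW
  req#3 t=2s: ALLOW
  req#4 t=2s: ALLOW
  req#5 t=2s: ALLOW
  req#6 t=3s: DENY
  req#7 t=4s: DENY
  req#8 t=4s: DENY
  req#9 t=4s: DENY
  req#10 t=4s: DENY
  req#11 t=5s: ALLOW
  req#12 t=5s: ALLOW
  req#13 t=5s: DENY
  req#14 t=5s: DENY
  req#15 t=5s: DENY
  req#16 t=5s: DENY
  req#17 t=5s: DENY

Answer: AAAAADDDDDAADDDDD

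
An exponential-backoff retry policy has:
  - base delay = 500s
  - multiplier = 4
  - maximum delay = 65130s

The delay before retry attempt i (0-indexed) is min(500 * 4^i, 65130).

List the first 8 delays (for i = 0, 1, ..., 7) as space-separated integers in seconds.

Answer: 500 2000 8000 32000 65130 65130 65130 65130

Derivation:
Computing each delay:
  i=0: min(500*4^0, 65130) = 500
  i=1: min(500*4^1, 65130) = 2000
  i=2: min(500*4^2, 65130) = 8000
  i=3: min(500*4^3, 65130) = 32000
  i=4: min(500*4^4, 65130) = 65130
  i=5: min(500*4^5, 65130) = 65130
  i=6: min(500*4^6, 65130) = 65130
  i=7: min(500*4^7, 65130) = 65130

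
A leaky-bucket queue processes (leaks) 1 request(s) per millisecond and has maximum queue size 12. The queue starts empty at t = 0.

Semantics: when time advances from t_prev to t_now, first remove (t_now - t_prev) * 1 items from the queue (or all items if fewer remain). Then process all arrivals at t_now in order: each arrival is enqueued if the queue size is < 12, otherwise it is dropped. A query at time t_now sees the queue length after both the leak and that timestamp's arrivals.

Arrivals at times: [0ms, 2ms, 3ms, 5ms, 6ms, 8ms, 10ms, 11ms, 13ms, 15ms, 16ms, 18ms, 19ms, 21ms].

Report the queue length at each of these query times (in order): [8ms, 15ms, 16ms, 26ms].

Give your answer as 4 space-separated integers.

Answer: 1 1 1 0

Derivation:
Queue lengths at query times:
  query t=8ms: backlog = 1
  query t=15ms: backlog = 1
  query t=16ms: backlog = 1
  query t=26ms: backlog = 0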